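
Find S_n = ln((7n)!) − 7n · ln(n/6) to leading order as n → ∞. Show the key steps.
S_n ~ 7n · (ln 42 − 1) + O(ln n)

Stirling: ln((7n)!) = 7n ln(7n) − 7n + O(ln n).
  S_n = 7n ln(7n) − 7n − 7n ln(n/6) + O(ln n)
      = 7n ln(7n) − 7n ln n + 7n ln 6 − 7n + O(ln n)
      = 7n ln 7 + 7n ln 6 − 7n + O(ln n)
      = 7n (ln 42 − 1) + O(ln n).
Numerically ln(42) − 1 ≈ 2.7377.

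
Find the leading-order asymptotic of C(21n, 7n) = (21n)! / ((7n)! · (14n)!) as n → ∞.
C(21n, 7n) ~ (27/4)^(7n) · sqrt(3/(4π·7n))

Write N = 7n. Apply Stirling to each factorial:
  (3N)! ~ sqrt(2π·3N) · (3N/e)^(3N),
  N! ~ sqrt(2π N) · (N/e)^N,
  (2N)! ~ sqrt(2π·2N) · (2N/e)^(2N).
The exponential factors combine to (3N)^(3N) / (N^N · (2N)^(2N)) = 3^(3N)/2^(2N) = (3^3/2^2)^N = (27/4)^N.
The square-root prefactors combine to sqrt(2π·3N) / (sqrt(2π N)·sqrt(2π·2N)) = sqrt(3 / (2π·2·N)) = sqrt(3/(4π·7n)).
Substituting N = 7n: C(21n, 7n) ~ (27/4)^(7n) · sqrt(3/(4π·7n)).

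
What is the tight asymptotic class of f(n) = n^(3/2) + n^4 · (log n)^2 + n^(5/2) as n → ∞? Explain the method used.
f(n) ∈ Θ(n^4 · (log n)^2)

Compare the terms by growth order. For large n, n^a · (log n)^b dominates n^a' · (log n)^b' iff a > a', or (a = a' and b > b'). Ranking the 3 terms shows the dominant one is n^4 · (log n)^2. Hence f(n) ∈ Θ(n^4 · (log n)^2).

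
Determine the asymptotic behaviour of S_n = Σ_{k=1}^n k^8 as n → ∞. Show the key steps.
S_n ~ n^9 / 9

By integral comparison (Euler-Maclaurin), Σ_{k=1}^n k^8 = ∫_0^n x^8 dx + O(n^8) = n^9/9 + O(n^8). (Equivalently, Faulhaber's formula gives the same leading term.)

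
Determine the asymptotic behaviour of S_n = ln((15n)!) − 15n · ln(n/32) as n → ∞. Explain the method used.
S_n ~ 15n · (ln 480 − 1) + O(ln n)

Stirling: ln((15n)!) = 15n ln(15n) − 15n + O(ln n).
  S_n = 15n ln(15n) − 15n − 15n ln(n/32) + O(ln n)
      = 15n ln(15n) − 15n ln n + 15n ln 32 − 15n + O(ln n)
      = 15n ln 15 + 15n ln 32 − 15n + O(ln n)
      = 15n (ln 480 − 1) + O(ln n).
Numerically ln(480) − 1 ≈ 5.1738.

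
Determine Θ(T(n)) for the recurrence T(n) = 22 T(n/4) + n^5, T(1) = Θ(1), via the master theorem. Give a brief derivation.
T(n) = Θ(n^5)

log_4 22 ≈ 2.230. f(n) = n^5 dominates n^(log_4 22) since 5 > 2.230, and the regularity condition a·f(n/b) = 22·(n/4)^5 = (22/1024)·n^5 ≤ c·f(n) holds with c = 22/1024 ≈ 0.0215 < 1. So this is Case 3: T(n) = Θ(f(n)) = Θ(n^5).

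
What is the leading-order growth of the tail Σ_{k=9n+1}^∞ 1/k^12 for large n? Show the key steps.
Σ_{k>9n} 1/k^12 ~ 1/(11 · (9n)^11)

Compare to the integral: ∫_{9n}^∞ x^(−12) dx = [−x^(−11)/11]_{9n}^∞ = 1/((12−1)·(9n)^11). Euler-Maclaurin then gives
  Σ_{k>9n} 1/k^12 = ∫_{9n}^∞ dx/x^12 − 1/(2·(9n)^12) + O(1/(9n)^13).
(Equivalently this is ζ(12) − Σ_{k≤9n} 1/k^12.)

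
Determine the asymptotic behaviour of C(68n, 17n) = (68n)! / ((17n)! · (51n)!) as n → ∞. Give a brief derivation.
C(68n, 17n) ~ (256/27)^(17n) · sqrt(2/(3π·17n))

Write N = 17n. Apply Stirling to each factorial:
  (4N)! ~ sqrt(2π·4N) · (4N/e)^(4N),
  N! ~ sqrt(2π N) · (N/e)^N,
  (3N)! ~ sqrt(2π·3N) · (3N/e)^(3N).
The exponential factors combine to (4N)^(4N) / (N^N · (3N)^(3N)) = 4^(4N)/3^(3N) = (4^4/3^3)^N = (256/27)^N.
The square-root prefactors combine to sqrt(2π·4N) / (sqrt(2π N)·sqrt(2π·3N)) = sqrt(4 / (2π·3·N)) = sqrt(2/(3π·17n)).
Substituting N = 17n: C(68n, 17n) ~ (256/27)^(17n) · sqrt(2/(3π·17n)).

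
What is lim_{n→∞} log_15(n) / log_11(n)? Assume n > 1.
lim = ln(11) / ln(15) = log_15(11)

Change of base: log_15(n) = ln n / ln 15 and log_11(n) = ln n / ln 11. The ratio is (ln n / ln 15) · (ln 11 / ln n) = ln 11 / ln 15, a constant independent of n. So the limit is ln 11 / ln 15 = log_15(11).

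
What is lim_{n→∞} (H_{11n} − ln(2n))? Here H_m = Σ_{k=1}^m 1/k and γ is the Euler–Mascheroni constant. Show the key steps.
lim = ln(11/2) + γ

By Euler-Maclaurin, H_m = ln m + γ + O(1/m). So
  H_{11n} − ln(2n) = ln(11n) + γ − ln(2n) + O(1/n)
                       = ln(11/2) + γ + O(1/n).
Hence the limit is ln(11/2) + γ.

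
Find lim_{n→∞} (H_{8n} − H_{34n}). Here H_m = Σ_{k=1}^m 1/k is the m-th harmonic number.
lim = ln(8/34) = ln(4/17)

Euler-Maclaurin gives H_m = ln m + γ + 1/(2m) + O(1/m^2). The γ and O(1/m) terms cancel in the difference:
  H_{8n} − H_{34n} = ln(8n) − ln(34n) + O(1/n) = ln(8/34) + O(1/n).
Hence the limit is ln(8/34) = ln(4/17).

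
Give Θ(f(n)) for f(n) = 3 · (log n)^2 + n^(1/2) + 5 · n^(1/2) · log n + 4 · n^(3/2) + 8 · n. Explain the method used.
f(n) ∈ Θ(n^(3/2))

Compare the terms by growth order. For large n, n^a · (log n)^b dominates n^a' · (log n)^b' iff a > a', or (a = a' and b > b'). Ranking the 5 terms shows the dominant one is 4 · n^(3/2). Hence f(n) ∈ Θ(n^(3/2)).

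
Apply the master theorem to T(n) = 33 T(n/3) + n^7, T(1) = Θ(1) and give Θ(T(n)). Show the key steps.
T(n) = Θ(n^7)

log_3 33 ≈ 3.183. f(n) = n^7 dominates n^(log_3 33) since 7 > 3.183, and the regularity condition a·f(n/b) = 33·(n/3)^7 = (33/2187)·n^7 ≤ c·f(n) holds with c = 33/2187 ≈ 0.0151 < 1. So this is Case 3: T(n) = Θ(f(n)) = Θ(n^7).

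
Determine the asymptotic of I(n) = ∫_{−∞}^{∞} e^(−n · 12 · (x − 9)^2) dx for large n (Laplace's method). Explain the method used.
I(n) = sqrt(π/(12n))

Here φ(x) = 12 · (x − 9)^2 has its unique minimum at x* = 9 with φ(x*) = 0 and φ''(x*) = 24. Laplace's method gives
  I(n) ~ e^(−n φ(x*)) · sqrt(2π / (n · φ''(x*))) = sqrt(2π / (24n)) = sqrt(π/(12n)).
This is exact: substituting u = (x − 9)·sqrt(12n) gives I(n) = (1/sqrt(12n)) ∫_{−∞}^{∞} e^(−u^2) du = sqrt(π/(12n)).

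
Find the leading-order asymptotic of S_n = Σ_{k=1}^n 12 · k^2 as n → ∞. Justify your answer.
S_n ~ 4 · n^3

By integral comparison (Euler-Maclaurin), Σ_{k=1}^n 12 · k^2 = 12 · ∫_0^n x^2 dx + O(n^2) = 12 · n^3/3 = 4 · n^3 + O(n^2). (Equivalently, Faulhaber's formula gives the same leading term.)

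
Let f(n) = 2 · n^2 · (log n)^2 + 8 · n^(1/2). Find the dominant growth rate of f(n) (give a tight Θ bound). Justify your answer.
f(n) ∈ Θ(n^2 · (log n)^2)

Compare the terms by growth order. For large n, n^a · (log n)^b dominates n^a' · (log n)^b' iff a > a', or (a = a' and b > b'). Ranking the 2 terms shows the dominant one is 2 · n^2 · (log n)^2. Hence f(n) ∈ Θ(n^2 · (log n)^2).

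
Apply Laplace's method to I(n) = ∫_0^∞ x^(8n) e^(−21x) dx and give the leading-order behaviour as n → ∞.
I(n) ~ (sqrt(2π·8n) / 21) · (8n/(21e))^(8n)

Write the integrand as exp(8n ln x − 21x) and set f(x) = 8n ln x − 21x. Then f'(x) = 8n/x − 21 = 0 at x* = 8n/21, and f''(x*) = −8n/x*^2 = −21^2/(8n). Laplace's method (interior maximum) gives
  I(n) ~ e^(f(x*)) · sqrt(2π / |f''(x*)|)
        = exp(8n ln(8n/21) − 8n) · sqrt(2π · 8n / 21^2)
        = (8n/21)^(8n) e^(−8n) · sqrt(2π·8n) / 21
        = (sqrt(2π·8n) / 21) · (8n/(21e))^(8n).
This matches Γ(8n+1)/21^(8n+1) with Stirling applied to Γ.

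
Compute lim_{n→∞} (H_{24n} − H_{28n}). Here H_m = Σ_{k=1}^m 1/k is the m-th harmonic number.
lim = ln(24/28) = ln(6/7)

Euler-Maclaurin gives H_m = ln m + γ + 1/(2m) + O(1/m^2). The γ and O(1/m) terms cancel in the difference:
  H_{24n} − H_{28n} = ln(24n) − ln(28n) + O(1/n) = ln(24/28) + O(1/n).
Hence the limit is ln(24/28) = ln(6/7).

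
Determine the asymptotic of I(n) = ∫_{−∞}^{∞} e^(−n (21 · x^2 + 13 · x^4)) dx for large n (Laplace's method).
I(n) ~ sqrt(π/(21n))

φ(x) = 21 · x^2 + 13 · x^4 has its unique global minimum at x* = 0 (since φ'(x) = 42x + 52x^3 = 0 only at x = 0 for real x with both coefficients positive, and φ → ∞ as |x| → ∞). At x* = 0, φ(0) = 0 and φ''(0) = 42. Laplace's method then gives
  I(n) ~ sqrt(2π / (n · φ''(0))) · e^(−n φ(0)) = sqrt(2π / (42n)) = sqrt(π/(21n)).
The 13 · x^4 term contributes only at subleading order (an O(1/n) relative correction).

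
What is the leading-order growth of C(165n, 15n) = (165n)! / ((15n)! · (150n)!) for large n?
C(165n, 15n) ~ (285311670611/10000000000)^(15n) · sqrt(11/(20π·15n))

Write N = 15n. Apply Stirling to each factorial:
  (11N)! ~ sqrt(2π·11N) · (11N/e)^(11N),
  N! ~ sqrt(2π N) · (N/e)^N,
  (10N)! ~ sqrt(2π·10N) · (10N/e)^(10N).
The exponential factors combine to (11N)^(11N) / (N^N · (10N)^(10N)) = 11^(11N)/10^(10N) = (11^11/10^10)^N = (285311670611/10000000000)^N.
The square-root prefactors combine to sqrt(2π·11N) / (sqrt(2π N)·sqrt(2π·10N)) = sqrt(11 / (2π·10·N)) = sqrt(11/(20π·15n)).
Substituting N = 15n: C(165n, 15n) ~ (285311670611/10000000000)^(15n) · sqrt(11/(20π·15n)).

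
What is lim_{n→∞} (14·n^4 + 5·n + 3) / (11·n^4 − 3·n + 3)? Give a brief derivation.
lim = 14/11

For large n the leading n^4 terms dominate both numerator and denominator. Dividing top and bottom by n^4, every other term tends to 0, leaving 14/11.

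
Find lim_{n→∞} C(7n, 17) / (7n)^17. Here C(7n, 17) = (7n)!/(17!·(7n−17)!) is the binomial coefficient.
lim = 1/17! = 1/355687428096000

With N = 7n → ∞: C(N, 17) / N^17 = [N(N−1)…(N−16)] / (17! · N^17) = (1/17!) · 1 · (1 − 1/(7n)) · … · (1 − 16/(7n)). Each factor → 1 as N → ∞, so the limit is 1/17! = 1/355687428096000.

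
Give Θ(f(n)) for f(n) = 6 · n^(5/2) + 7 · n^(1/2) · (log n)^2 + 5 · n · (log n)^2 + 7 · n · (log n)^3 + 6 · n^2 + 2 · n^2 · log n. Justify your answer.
f(n) ∈ Θ(n^(5/2))

Compare the terms by growth order. For large n, n^a · (log n)^b dominates n^a' · (log n)^b' iff a > a', or (a = a' and b > b'). Ranking the 6 terms shows the dominant one is 6 · n^(5/2). Hence f(n) ∈ Θ(n^(5/2)).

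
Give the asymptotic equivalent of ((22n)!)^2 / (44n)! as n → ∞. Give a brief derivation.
((22n)!)^2/(44n)! ~ ((2π·22n)^(1/2) / sqrt(2)) · 2^(−2·22n)  →  0

Write N = 22n. Stirling: N! ~ sqrt(2π N)(N/e)^N and (2N)! ~ sqrt(2π·2N)·(2N/e)^(2N).
  (N!)^2/(2N)! ~ (2π N)^(2/2) (N/e)^(2N) / [sqrt(2π·2N) (2N/e)^(2N)]
     = (2π N)^(2/2) / sqrt(2π·2N) · (N/(2N))^(2N)
     = (2π N)^((2−1)/2) / sqrt(2) · 2^(−2N).
Since 2^2 > 1, the factor 2^(−2N) decays exponentially, so the ratio → 0. Substituting N = 22n gives the stated form.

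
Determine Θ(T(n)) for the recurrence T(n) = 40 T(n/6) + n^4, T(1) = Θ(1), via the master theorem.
T(n) = Θ(n^4)

log_6 40 ≈ 2.059. f(n) = n^4 dominates n^(log_6 40) since 4 > 2.059, and the regularity condition a·f(n/b) = 40·(n/6)^4 = (40/1296)·n^4 ≤ c·f(n) holds with c = 40/1296 ≈ 0.0309 < 1. So this is Case 3: T(n) = Θ(f(n)) = Θ(n^4).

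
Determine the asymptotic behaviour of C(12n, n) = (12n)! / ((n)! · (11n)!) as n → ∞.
C(12n, n) ~ (8916100448256/285311670611)^(n) · sqrt(6/(11π·n))

Write N = n. Apply Stirling to each factorial:
  (12N)! ~ sqrt(2π·12N) · (12N/e)^(12N),
  N! ~ sqrt(2π N) · (N/e)^N,
  (11N)! ~ sqrt(2π·11N) · (11N/e)^(11N).
The exponential factors combine to (12N)^(12N) / (N^N · (11N)^(11N)) = 12^(12N)/11^(11N) = (12^12/11^11)^N = (8916100448256/285311670611)^N.
The square-root prefactors combine to sqrt(2π·12N) / (sqrt(2π N)·sqrt(2π·11N)) = sqrt(12 / (2π·11·N)) = sqrt(6/(11π·n)).
Substituting N = n: C(12n, n) ~ (8916100448256/285311670611)^(n) · sqrt(6/(11π·n)).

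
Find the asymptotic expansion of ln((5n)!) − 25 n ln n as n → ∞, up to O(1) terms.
ln((5n)!) − 25 n ln n = −20 n ln n + 5(ln 5 − 1) n + (1/2) ln(2π·5n) + O(1/n)

Stirling: ln((5n)!) = 5n ln(5n) − 5n + (1/2) ln(2π·5n) + O(1/n).
Expand 5n ln(5n) = 5n (ln n + ln 5) = 5n ln n + 5n ln 5.
Subtract 25n ln n: leading term is (5 − 25) n ln n = −20 n ln n. The next term is 5n ln 5 − 5n = 5(ln 5 − 1) n. Then the (1/2) ln(2π·5n) correction.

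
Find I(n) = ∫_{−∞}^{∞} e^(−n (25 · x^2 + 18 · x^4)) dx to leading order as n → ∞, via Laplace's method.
I(n) ~ sqrt(π/(25n))

φ(x) = 25 · x^2 + 18 · x^4 has its unique global minimum at x* = 0 (since φ'(x) = 50x + 72x^3 = 0 only at x = 0 for real x with both coefficients positive, and φ → ∞ as |x| → ∞). At x* = 0, φ(0) = 0 and φ''(0) = 50. Laplace's method then gives
  I(n) ~ sqrt(2π / (n · φ''(0))) · e^(−n φ(0)) = sqrt(2π / (50n)) = sqrt(π/(25n)).
The 18 · x^4 term contributes only at subleading order (an O(1/n) relative correction).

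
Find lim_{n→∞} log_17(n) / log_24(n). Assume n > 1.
lim = ln(24) / ln(17) = log_17(24)

Change of base: log_17(n) = ln n / ln 17 and log_24(n) = ln n / ln 24. The ratio is (ln n / ln 17) · (ln 24 / ln n) = ln 24 / ln 17, a constant independent of n. So the limit is ln 24 / ln 17 = log_17(24).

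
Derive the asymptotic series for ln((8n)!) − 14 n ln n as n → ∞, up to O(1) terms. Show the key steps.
ln((8n)!) − 14 n ln n = −6 n ln n + 8(ln 8 − 1) n + (1/2) ln(2π·8n) + O(1/n)

Stirling: ln((8n)!) = 8n ln(8n) − 8n + (1/2) ln(2π·8n) + O(1/n).
Expand 8n ln(8n) = 8n (ln n + ln 8) = 8n ln n + 8n ln 8.
Subtract 14n ln n: leading term is (8 − 14) n ln n = −6 n ln n. The next term is 8n ln 8 − 8n = 8(ln 8 − 1) n. Then the (1/2) ln(2π·8n) correction.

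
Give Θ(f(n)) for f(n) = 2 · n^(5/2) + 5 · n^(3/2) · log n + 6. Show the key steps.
f(n) ∈ Θ(n^(5/2))

Compare the terms by growth order. For large n, n^a · (log n)^b dominates n^a' · (log n)^b' iff a > a', or (a = a' and b > b'). Ranking the 3 terms shows the dominant one is 2 · n^(5/2). Hence f(n) ∈ Θ(n^(5/2)).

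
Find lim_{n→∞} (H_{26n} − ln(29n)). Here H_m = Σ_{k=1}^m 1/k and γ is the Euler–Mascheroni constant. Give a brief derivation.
lim = ln(26/29) + γ

By Euler-Maclaurin, H_m = ln m + γ + O(1/m). So
  H_{26n} − ln(29n) = ln(26n) + γ − ln(29n) + O(1/n)
                       = ln(26/29) + γ + O(1/n).
Hence the limit is ln(26/29) + γ.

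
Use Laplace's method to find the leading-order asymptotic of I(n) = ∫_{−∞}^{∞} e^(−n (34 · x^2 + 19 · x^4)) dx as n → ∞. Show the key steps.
I(n) ~ sqrt(π/(34n))

φ(x) = 34 · x^2 + 19 · x^4 has its unique global minimum at x* = 0 (since φ'(x) = 68x + 76x^3 = 0 only at x = 0 for real x with both coefficients positive, and φ → ∞ as |x| → ∞). At x* = 0, φ(0) = 0 and φ''(0) = 68. Laplace's method then gives
  I(n) ~ sqrt(2π / (n · φ''(0))) · e^(−n φ(0)) = sqrt(2π / (68n)) = sqrt(π/(34n)).
The 19 · x^4 term contributes only at subleading order (an O(1/n) relative correction).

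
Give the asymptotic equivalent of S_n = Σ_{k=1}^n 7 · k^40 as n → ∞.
S_n ~ 7 · n^41 / 41

By integral comparison (Euler-Maclaurin), Σ_{k=1}^n 7 · k^40 = 7 · ∫_0^n x^40 dx + O(n^40) = 7 · n^41/41 + O(n^40). (Equivalently, Faulhaber's formula gives the same leading term.)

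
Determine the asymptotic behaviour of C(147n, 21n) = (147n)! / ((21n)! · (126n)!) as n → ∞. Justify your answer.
C(147n, 21n) ~ (823543/46656)^(21n) · sqrt(7/(12π·21n))

Write N = 21n. Apply Stirling to each factorial:
  (7N)! ~ sqrt(2π·7N) · (7N/e)^(7N),
  N! ~ sqrt(2π N) · (N/e)^N,
  (6N)! ~ sqrt(2π·6N) · (6N/e)^(6N).
The exponential factors combine to (7N)^(7N) / (N^N · (6N)^(6N)) = 7^(7N)/6^(6N) = (7^7/6^6)^N = (823543/46656)^N.
The square-root prefactors combine to sqrt(2π·7N) / (sqrt(2π N)·sqrt(2π·6N)) = sqrt(7 / (2π·6·N)) = sqrt(7/(12π·21n)).
Substituting N = 21n: C(147n, 21n) ~ (823543/46656)^(21n) · sqrt(7/(12π·21n)).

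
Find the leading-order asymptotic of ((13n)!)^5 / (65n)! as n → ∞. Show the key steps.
((13n)!)^5/(65n)! ~ ((2π·13n)^(4/2) / sqrt(5)) · 5^(−5·13n)  →  0

Write N = 13n. Stirling: N! ~ sqrt(2π N)(N/e)^N and (5N)! ~ sqrt(2π·5N)·(5N/e)^(5N).
  (N!)^5/(5N)! ~ (2π N)^(5/2) (N/e)^(5N) / [sqrt(2π·5N) (5N/e)^(5N)]
     = (2π N)^(5/2) / sqrt(2π·5N) · (N/(5N))^(5N)
     = (2π N)^((5−1)/2) / sqrt(5) · 5^(−5N).
Since 5^5 > 1, the factor 5^(−5N) decays exponentially, so the ratio → 0. Substituting N = 13n gives the stated form.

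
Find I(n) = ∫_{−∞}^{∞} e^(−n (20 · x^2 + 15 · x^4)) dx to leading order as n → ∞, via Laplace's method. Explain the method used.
I(n) ~ sqrt(π/(20n))

φ(x) = 20 · x^2 + 15 · x^4 has its unique global minimum at x* = 0 (since φ'(x) = 40x + 60x^3 = 0 only at x = 0 for real x with both coefficients positive, and φ → ∞ as |x| → ∞). At x* = 0, φ(0) = 0 and φ''(0) = 40. Laplace's method then gives
  I(n) ~ sqrt(2π / (n · φ''(0))) · e^(−n φ(0)) = sqrt(2π / (40n)) = sqrt(π/(20n)).
The 15 · x^4 term contributes only at subleading order (an O(1/n) relative correction).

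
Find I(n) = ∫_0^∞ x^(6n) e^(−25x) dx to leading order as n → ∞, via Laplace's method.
I(n) ~ (sqrt(2π·6n) / 25) · (6n/(25e))^(6n)

Write the integrand as exp(6n ln x − 25x) and set f(x) = 6n ln x − 25x. Then f'(x) = 6n/x − 25 = 0 at x* = 6n/25, and f''(x*) = −6n/x*^2 = −25^2/(6n). Laplace's method (interior maximum) gives
  I(n) ~ e^(f(x*)) · sqrt(2π / |f''(x*)|)
        = exp(6n ln(6n/25) − 6n) · sqrt(2π · 6n / 25^2)
        = (6n/25)^(6n) e^(−6n) · sqrt(2π·6n) / 25
        = (sqrt(2π·6n) / 25) · (6n/(25e))^(6n).
This matches Γ(6n+1)/25^(6n+1) with Stirling applied to Γ.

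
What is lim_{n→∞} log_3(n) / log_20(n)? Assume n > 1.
lim = ln(20) / ln(3) = log_3(20)

Change of base: log_3(n) = ln n / ln 3 and log_20(n) = ln n / ln 20. The ratio is (ln n / ln 3) · (ln 20 / ln n) = ln 20 / ln 3, a constant independent of n. So the limit is ln 20 / ln 3 = log_3(20).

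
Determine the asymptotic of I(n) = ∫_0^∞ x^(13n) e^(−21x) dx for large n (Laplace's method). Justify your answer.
I(n) ~ (sqrt(2π·13n) / 21) · (13n/(21e))^(13n)

Write the integrand as exp(13n ln x − 21x) and set f(x) = 13n ln x − 21x. Then f'(x) = 13n/x − 21 = 0 at x* = 13n/21, and f''(x*) = −13n/x*^2 = −21^2/(13n). Laplace's method (interior maximum) gives
  I(n) ~ e^(f(x*)) · sqrt(2π / |f''(x*)|)
        = exp(13n ln(13n/21) − 13n) · sqrt(2π · 13n / 21^2)
        = (13n/21)^(13n) e^(−13n) · sqrt(2π·13n) / 21
        = (sqrt(2π·13n) / 21) · (13n/(21e))^(13n).
This matches Γ(13n+1)/21^(13n+1) with Stirling applied to Γ.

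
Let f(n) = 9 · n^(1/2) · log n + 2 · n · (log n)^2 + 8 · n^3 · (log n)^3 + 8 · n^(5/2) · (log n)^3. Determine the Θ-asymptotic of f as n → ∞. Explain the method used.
f(n) ∈ Θ(n^3 · (log n)^3)

Compare the terms by growth order. For large n, n^a · (log n)^b dominates n^a' · (log n)^b' iff a > a', or (a = a' and b > b'). Ranking the 4 terms shows the dominant one is 8 · n^3 · (log n)^3. Hence f(n) ∈ Θ(n^3 · (log n)^3).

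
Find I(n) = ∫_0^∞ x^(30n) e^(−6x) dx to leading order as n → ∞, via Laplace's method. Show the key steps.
I(n) ~ (sqrt(2π·30n) / 6) · (30n/(6e))^(30n)

Write the integrand as exp(30n ln x − 6x) and set f(x) = 30n ln x − 6x. Then f'(x) = 30n/x − 6 = 0 at x* = 30n/6, and f''(x*) = −30n/x*^2 = −6^2/(30n). Laplace's method (interior maximum) gives
  I(n) ~ e^(f(x*)) · sqrt(2π / |f''(x*)|)
        = exp(30n ln(30n/6) − 30n) · sqrt(2π · 30n / 6^2)
        = (30n/6)^(30n) e^(−30n) · sqrt(2π·30n) / 6
        = (sqrt(2π·30n) / 6) · (30n/(6e))^(30n).
This matches Γ(30n+1)/6^(30n+1) with Stirling applied to Γ.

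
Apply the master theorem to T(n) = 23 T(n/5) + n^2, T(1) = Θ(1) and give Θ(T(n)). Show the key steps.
T(n) = Θ(n^2)

log_5 23 ≈ 1.948. f(n) = n^2 dominates n^(log_5 23) since 2 > 1.948, and the regularity condition a·f(n/b) = 23·(n/5)^2 = (23/25)·n^2 ≤ c·f(n) holds with c = 23/25 ≈ 0.92 < 1. So this is Case 3: T(n) = Θ(f(n)) = Θ(n^2).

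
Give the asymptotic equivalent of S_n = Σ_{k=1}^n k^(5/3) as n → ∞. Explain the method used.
S_n ~ (3/8) · n^(8/3)

Integral comparison: Σ_{k=1}^n k^(5/3) = ∫_0^n x^(5/3) dx + O(n^(5/3)). The integral is n^(1 + 5/3) / (1 + 5/3) = n^((5+3)/3) / ((5+3)/3) = (3/8) · n^(8/3).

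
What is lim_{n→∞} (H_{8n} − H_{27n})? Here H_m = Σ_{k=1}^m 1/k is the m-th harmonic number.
lim = ln(8/27)

Euler-Maclaurin gives H_m = ln m + γ + 1/(2m) + O(1/m^2). The γ and O(1/m) terms cancel in the difference:
  H_{8n} − H_{27n} = ln(8n) − ln(27n) + O(1/n) = ln(8/27) + O(1/n).
Hence the limit is ln(8/27).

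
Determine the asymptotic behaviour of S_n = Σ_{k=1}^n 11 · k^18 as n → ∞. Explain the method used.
S_n ~ 11 · n^19 / 19

By integral comparison (Euler-Maclaurin), Σ_{k=1}^n 11 · k^18 = 11 · ∫_0^n x^18 dx + O(n^18) = 11 · n^19/19 + O(n^18). (Equivalently, Faulhaber's formula gives the same leading term.)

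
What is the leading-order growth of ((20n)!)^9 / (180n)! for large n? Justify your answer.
((20n)!)^9/(180n)! ~ ((2π·20n)^(8/2) / 3) · 9^(−9·20n)  →  0

Write N = 20n. Stirling: N! ~ sqrt(2π N)(N/e)^N and (9N)! ~ sqrt(2π·9N)·(9N/e)^(9N).
  (N!)^9/(9N)! ~ (2π N)^(9/2) (N/e)^(9N) / [sqrt(2π·9N) (9N/e)^(9N)]
     = (2π N)^(9/2) / sqrt(2π·9N) · (N/(9N))^(9N)
     = (2π N)^((9−1)/2) / 3 · 9^(−9N).
Since 9^9 > 1, the factor 9^(−9N) decays exponentially, so the ratio → 0. Substituting N = 20n gives the stated form.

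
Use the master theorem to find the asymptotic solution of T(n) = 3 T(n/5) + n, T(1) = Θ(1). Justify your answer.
T(n) = Θ(n)

log_5 3 ≈ 0.683. f(n) = n dominates n^(log_5 3) since 1 > 0.683, and the regularity condition a·f(n/b) = 3·(n/5)^1 = (3/5)·n ≤ c·f(n) holds with c = 3/5 ≈ 0.6 < 1. So this is Case 3: T(n) = Θ(f(n)) = Θ(n).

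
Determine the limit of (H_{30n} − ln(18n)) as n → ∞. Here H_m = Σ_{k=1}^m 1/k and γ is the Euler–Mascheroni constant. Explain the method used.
lim = ln(5/3) + γ

By Euler-Maclaurin, H_m = ln m + γ + O(1/m). So
  H_{30n} − ln(18n) = ln(30n) + γ − ln(18n) + O(1/n)
                       = ln(30/18) + γ + O(1/n).
Hence the limit is ln(30/18) + γ (= ln(5/3)).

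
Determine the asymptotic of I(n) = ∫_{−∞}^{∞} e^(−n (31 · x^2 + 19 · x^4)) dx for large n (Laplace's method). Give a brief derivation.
I(n) ~ sqrt(π/(31n))

φ(x) = 31 · x^2 + 19 · x^4 has its unique global minimum at x* = 0 (since φ'(x) = 62x + 76x^3 = 0 only at x = 0 for real x with both coefficients positive, and φ → ∞ as |x| → ∞). At x* = 0, φ(0) = 0 and φ''(0) = 62. Laplace's method then gives
  I(n) ~ sqrt(2π / (n · φ''(0))) · e^(−n φ(0)) = sqrt(2π / (62n)) = sqrt(π/(31n)).
The 19 · x^4 term contributes only at subleading order (an O(1/n) relative correction).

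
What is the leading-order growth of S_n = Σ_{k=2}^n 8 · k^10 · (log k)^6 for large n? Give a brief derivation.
S_n ~ 8 · n^11 · (log n)^6 / 11

By integral comparison, S_n = ∫_1^n 8 · x^10 · (log x)^6 dx + O(n^10 · (log n)^6). For the integral, the leading term of ∫_1^n x^10 (log x)^6 dx is n^11/11 · (log n)^6 (by repeated integration by parts; each step lowers the log-exponent and produces a relatively O(1/log n) correction). Hence S_n ~ 8 · n^11 · (log n)^6 / 11.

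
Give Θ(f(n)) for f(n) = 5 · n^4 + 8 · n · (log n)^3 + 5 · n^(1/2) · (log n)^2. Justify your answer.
f(n) ∈ Θ(n^4)

Compare the terms by growth order. For large n, n^a · (log n)^b dominates n^a' · (log n)^b' iff a > a', or (a = a' and b > b'). Ranking the 3 terms shows the dominant one is 5 · n^4. Hence f(n) ∈ Θ(n^4).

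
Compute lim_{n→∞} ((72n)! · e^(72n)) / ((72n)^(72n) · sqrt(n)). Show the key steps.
lim = sqrt(2π·72)

Stirling: (72n)! ~ sqrt(2π·72n) · (72n/e)^(72n). Hence
  (72n)! · e^(72n) / (72n)^(72n) ~ sqrt(2π·72n).
Dividing by sqrt(n): sqrt(2π·72n) / sqrt(n) = sqrt(2π·72) · n^((1−1)/2), so the limit is sqrt(2π·72).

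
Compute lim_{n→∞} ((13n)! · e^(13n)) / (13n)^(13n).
lim = ∞

Stirling: (13n)! ~ sqrt(2π·13n) · (13n/e)^(13n). Hence
  (13n)! · e^(13n) / (13n)^(13n) ~ sqrt(2π·13n) = sqrt(2π·13) · sqrt(n) → ∞.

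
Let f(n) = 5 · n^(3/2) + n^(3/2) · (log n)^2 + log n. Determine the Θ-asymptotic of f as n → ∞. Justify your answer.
f(n) ∈ Θ(n^(3/2) · (log n)^2)

Compare the terms by growth order. For large n, n^a · (log n)^b dominates n^a' · (log n)^b' iff a > a', or (a = a' and b > b'). Ranking the 3 terms shows the dominant one is n^(3/2) · (log n)^2. Hence f(n) ∈ Θ(n^(3/2) · (log n)^2).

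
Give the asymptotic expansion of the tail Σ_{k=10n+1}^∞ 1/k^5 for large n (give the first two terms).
Σ_{k>10n} 1/k^5 = 1/(4 · (10n)^4) − 1/(2 · (10n)^5) + O(1/(10n)^6)

Compare to the integral: ∫_{10n}^∞ x^(−5) dx = [−x^(−4)/4]_{10n}^∞ = 1/((5−1)·(10n)^4). The Euler-Maclaurin correction adds −f(10n)/2 = −1/(2·(10n)^5). Euler-Maclaurin then gives
  Σ_{k>10n} 1/k^5 = ∫_{10n}^∞ dx/x^5 − 1/(2·(10n)^5) + O(1/(10n)^6).
(Equivalently this is ζ(5) − Σ_{k≤10n} 1/k^5.)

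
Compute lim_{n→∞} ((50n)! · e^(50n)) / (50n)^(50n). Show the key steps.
lim = ∞

Stirling: (50n)! ~ sqrt(2π·50n) · (50n/e)^(50n). Hence
  (50n)! · e^(50n) / (50n)^(50n) ~ sqrt(2π·50n) = sqrt(2π·50) · sqrt(n) → ∞.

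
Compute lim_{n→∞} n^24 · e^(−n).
lim = 0

Exponentials with base > 1 dominate every fixed polynomial: for any fixed c, n^c / e^n → 0 as n → ∞ (e.g. by the ratio test, or since e^n grows faster than any power of n). Hence n^24 · e^(−n) = n^24 / e^n → 0.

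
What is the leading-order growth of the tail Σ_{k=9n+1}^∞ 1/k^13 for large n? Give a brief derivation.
Σ_{k>9n} 1/k^13 ~ 1/(12 · (9n)^12)

Compare to the integral: ∫_{9n}^∞ x^(−13) dx = [−x^(−12)/12]_{9n}^∞ = 1/((13−1)·(9n)^12). Euler-Maclaurin then gives
  Σ_{k>9n} 1/k^13 = ∫_{9n}^∞ dx/x^13 − 1/(2·(9n)^13) + O(1/(9n)^14).
(Equivalently this is ζ(13) − Σ_{k≤9n} 1/k^13.)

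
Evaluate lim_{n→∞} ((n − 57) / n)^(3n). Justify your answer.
lim = e^(−171)

Rewrite as (1 − 57/n)^(3n). By the standard limit (1 + x/n)^n → e^x, we have (1 − 57/n)^n → e^(−57), and raising to the 3rd power gives e^(−171).
More precisely, ln[(1 − 57/n)^(3n)] = 3n · ln(1 − 57/n) = 3n · (-57/n + O(1/n^2)) = -171 + O(1/n) → -171.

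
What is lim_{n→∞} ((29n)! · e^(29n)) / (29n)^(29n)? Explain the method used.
lim = ∞

Stirling: (29n)! ~ sqrt(2π·29n) · (29n/e)^(29n). Hence
  (29n)! · e^(29n) / (29n)^(29n) ~ sqrt(2π·29n) = sqrt(2π·29) · sqrt(n) → ∞.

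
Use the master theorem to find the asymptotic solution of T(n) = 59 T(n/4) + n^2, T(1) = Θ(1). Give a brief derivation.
T(n) = Θ(n^(log_4 59))

Master theorem: compare f(n) = n^2 to n^(log_4 59) where log_4 59 ≈ 2.941. Since 2 < log_4 59, we have f(n) = O(n^(log_4 59 − ε)) for some ε > 0 — Case 1. Hence T(n) = Θ(n^(log_4 59)).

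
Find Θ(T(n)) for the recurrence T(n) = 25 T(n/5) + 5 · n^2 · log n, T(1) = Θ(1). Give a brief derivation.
T(n) = Θ(n^2 · (log n)^2)

Here log_5 25 = 2 and f(n) = 5 · n^2 · log n = Θ(n^(log_5 25) · (log n)^1). This is the extended Case 2 of the master theorem (f matches the critical exponent up to log factors), giving T(n) = Θ(n^(log_5 25) · (log n)^(1+1)) = Θ(n^2 · (log n)^2).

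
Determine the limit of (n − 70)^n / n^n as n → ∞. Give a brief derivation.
lim = e^(−70)

Rewrite as (1 − 70/n)^(n). By the standard limit (1 + x/n)^n → e^x, we have (1 − 70/n)^n → e^(−70), and raising to the 1st power gives e^(−70).
More precisely, ln[(1 − 70/n)^(n)] = n · ln(1 − 70/n) = n · (-70/n + O(1/n^2)) = -70 + O(1/n) → -70.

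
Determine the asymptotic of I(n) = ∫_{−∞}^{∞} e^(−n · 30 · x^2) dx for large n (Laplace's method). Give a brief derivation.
I(n) = sqrt(π/(30n))

Here φ(x) = 30 · x^2 has its unique minimum at x* = 0 with φ(x*) = 0 and φ''(x*) = 60. Laplace's method gives
  I(n) ~ e^(−n φ(x*)) · sqrt(2π / (n · φ''(x*))) = sqrt(2π / (60n)) = sqrt(π/(30n)).
This is exact: substituting u = (x − 0)·sqrt(30n) gives I(n) = (1/sqrt(30n)) ∫_{−∞}^{∞} e^(−u^2) du = sqrt(π/(30n)).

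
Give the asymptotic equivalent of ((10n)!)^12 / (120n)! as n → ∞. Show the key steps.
((10n)!)^12/(120n)! ~ ((2π·10n)^(11/2) / sqrt(12)) · 12^(−12·10n)  →  0

Write N = 10n. Stirling: N! ~ sqrt(2π N)(N/e)^N and (12N)! ~ sqrt(2π·12N)·(12N/e)^(12N).
  (N!)^12/(12N)! ~ (2π N)^(12/2) (N/e)^(12N) / [sqrt(2π·12N) (12N/e)^(12N)]
     = (2π N)^(12/2) / sqrt(2π·12N) · (N/(12N))^(12N)
     = (2π N)^((12−1)/2) / sqrt(12) · 12^(−12N).
Since 12^12 > 1, the factor 12^(−12N) decays exponentially, so the ratio → 0. Substituting N = 10n gives the stated form.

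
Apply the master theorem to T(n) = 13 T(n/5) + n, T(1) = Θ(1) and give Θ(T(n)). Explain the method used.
T(n) = Θ(n^(log_5 13))

Master theorem: compare f(n) = n to n^(log_5 13) where log_5 13 ≈ 1.594. Since 1 < log_5 13, we have f(n) = O(n^(log_5 13 − ε)) for some ε > 0 — Case 1. Hence T(n) = Θ(n^(log_5 13)).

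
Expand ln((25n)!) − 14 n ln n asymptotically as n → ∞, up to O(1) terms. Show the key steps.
ln((25n)!) − 14 n ln n = 11 n ln n + 25(ln 25 − 1) n + (1/2) ln(2π·25n) + O(1/n)

Stirling: ln((25n)!) = 25n ln(25n) − 25n + (1/2) ln(2π·25n) + O(1/n).
Expand 25n ln(25n) = 25n (ln n + ln 25) = 25n ln n + 25n ln 25.
Subtract 14n ln n: leading term is (25 − 14) n ln n = 11 n ln n. The next term is 25n ln 25 − 25n = 25(ln 25 − 1) n. Then the (1/2) ln(2π·25n) correction.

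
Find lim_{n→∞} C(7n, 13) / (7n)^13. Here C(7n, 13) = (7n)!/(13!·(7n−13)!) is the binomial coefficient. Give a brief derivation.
lim = 1/13! = 1/6227020800

With N = 7n → ∞: C(N, 13) / N^13 = [N(N−1)…(N−12)] / (13! · N^13) = (1/13!) · 1 · (1 − 1/(7n)) · … · (1 − 12/(7n)). Each factor → 1 as N → ∞, so the limit is 1/13! = 1/6227020800.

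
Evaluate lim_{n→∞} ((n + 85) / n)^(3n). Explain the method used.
lim = e^255

Rewrite as (1 + 85/n)^(3n). By the standard limit (1 + x/n)^n → e^x, we have (1 + 85/n)^n → e^85, and raising to the 3rd power gives e^255.
More precisely, ln[(1 + 85/n)^(3n)] = 3n · ln(1 + 85/n) = 3n · (85/n + O(1/n^2)) = 255 + O(1/n) → 255.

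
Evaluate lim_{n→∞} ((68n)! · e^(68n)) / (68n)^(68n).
lim = ∞

Stirling: (68n)! ~ sqrt(2π·68n) · (68n/e)^(68n). Hence
  (68n)! · e^(68n) / (68n)^(68n) ~ sqrt(2π·68n) = sqrt(2π·68) · sqrt(n) → ∞.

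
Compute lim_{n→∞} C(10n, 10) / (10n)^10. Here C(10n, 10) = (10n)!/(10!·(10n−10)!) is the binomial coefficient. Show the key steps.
lim = 1/10! = 1/3628800

With N = 10n → ∞: C(N, 10) / N^10 = [N(N−1)…(N−9)] / (10! · N^10) = (1/10!) · 1 · (1 − 1/(10n)) · … · (1 − 9/(10n)). Each factor → 1 as N → ∞, so the limit is 1/10! = 1/3628800.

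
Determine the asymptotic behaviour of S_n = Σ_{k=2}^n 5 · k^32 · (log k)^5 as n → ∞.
S_n ~ 5 · n^33 · (log n)^5 / 33

By integral comparison, S_n = ∫_1^n 5 · x^32 · (log x)^5 dx + O(n^32 · (log n)^5). For the integral, the leading term of ∫_1^n x^32 (log x)^5 dx is n^33/33 · (log n)^5 (by repeated integration by parts; each step lowers the log-exponent and produces a relatively O(1/log n) correction). Hence S_n ~ 5 · n^33 · (log n)^5 / 33.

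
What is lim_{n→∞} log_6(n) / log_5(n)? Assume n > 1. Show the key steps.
lim = ln(5) / ln(6) = log_6(5)

Change of base: log_6(n) = ln n / ln 6 and log_5(n) = ln n / ln 5. The ratio is (ln n / ln 6) · (ln 5 / ln n) = ln 5 / ln 6, a constant independent of n. So the limit is ln 5 / ln 6 = log_6(5).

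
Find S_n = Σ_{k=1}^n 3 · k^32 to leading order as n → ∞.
S_n ~ n^33 / 11

By integral comparison (Euler-Maclaurin), Σ_{k=1}^n 3 · k^32 = 3 · ∫_0^n x^32 dx + O(n^32) = 3 · n^33/33 = n^33 / 11 + O(n^32). (Equivalently, Faulhaber's formula gives the same leading term.)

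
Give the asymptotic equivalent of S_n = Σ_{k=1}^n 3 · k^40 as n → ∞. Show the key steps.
S_n ~ 3 · n^41 / 41

By integral comparison (Euler-Maclaurin), Σ_{k=1}^n 3 · k^40 = 3 · ∫_0^n x^40 dx + O(n^40) = 3 · n^41/41 + O(n^40). (Equivalently, Faulhaber's formula gives the same leading term.)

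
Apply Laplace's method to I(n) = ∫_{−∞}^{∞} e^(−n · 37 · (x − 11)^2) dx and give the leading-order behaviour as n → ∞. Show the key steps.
I(n) = sqrt(π/(37n))

Here φ(x) = 37 · (x − 11)^2 has its unique minimum at x* = 11 with φ(x*) = 0 and φ''(x*) = 74. Laplace's method gives
  I(n) ~ e^(−n φ(x*)) · sqrt(2π / (n · φ''(x*))) = sqrt(2π / (74n)) = sqrt(π/(37n)).
This is exact: substituting u = (x − 11)·sqrt(37n) gives I(n) = (1/sqrt(37n)) ∫_{−∞}^{∞} e^(−u^2) du = sqrt(π/(37n)).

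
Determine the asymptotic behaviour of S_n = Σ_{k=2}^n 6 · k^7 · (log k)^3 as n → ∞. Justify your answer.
S_n ~ 3 · n^8 · (log n)^3 / 4

By integral comparison, S_n = ∫_1^n 6 · x^7 · (log x)^3 dx + O(n^7 · (log n)^3). For the integral, the leading term of ∫_1^n x^7 (log x)^3 dx is n^8/8 · (log n)^3 (by repeated integration by parts; each step lowers the log-exponent and produces a relatively O(1/log n) correction). Hence S_n ~ 3 · n^8 · (log n)^3 / 4.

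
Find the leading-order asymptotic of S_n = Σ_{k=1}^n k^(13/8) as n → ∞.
S_n ~ (8/21) · n^(21/8)

Integral comparison: Σ_{k=1}^n k^(13/8) = ∫_0^n x^(13/8) dx + O(n^(13/8)). The integral is n^(1 + 13/8) / (1 + 13/8) = n^((13+8)/8) / ((13+8)/8) = (8/21) · n^(21/8).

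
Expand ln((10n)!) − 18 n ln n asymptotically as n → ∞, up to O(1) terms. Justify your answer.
ln((10n)!) − 18 n ln n = −8 n ln n + 10(ln 10 − 1) n + (1/2) ln(2π·10n) + O(1/n)

Stirling: ln((10n)!) = 10n ln(10n) − 10n + (1/2) ln(2π·10n) + O(1/n).
Expand 10n ln(10n) = 10n (ln n + ln 10) = 10n ln n + 10n ln 10.
Subtract 18n ln n: leading term is (10 − 18) n ln n = −8 n ln n. The next term is 10n ln 10 − 10n = 10(ln 10 − 1) n. Then the (1/2) ln(2π·10n) correction.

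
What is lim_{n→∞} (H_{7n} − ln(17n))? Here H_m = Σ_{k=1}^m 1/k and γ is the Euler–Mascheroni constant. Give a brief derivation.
lim = ln(7/17) + γ

By Euler-Maclaurin, H_m = ln m + γ + O(1/m). So
  H_{7n} − ln(17n) = ln(7n) + γ − ln(17n) + O(1/n)
                       = ln(7/17) + γ + O(1/n).
Hence the limit is ln(7/17) + γ.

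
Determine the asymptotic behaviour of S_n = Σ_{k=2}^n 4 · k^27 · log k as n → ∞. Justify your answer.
S_n ~ n^28 log n / 7 − n^28 / 196

By integral comparison, S_n = ∫_1^n 4 · x^27 · log x dx + O(n^27 · log n). For the integral, ∫ x^27 log x dx = n^28 log n / 28 − n^28/784 (integration by parts). Hence S_n ~ n^28 log n / 7 − n^28 / 196.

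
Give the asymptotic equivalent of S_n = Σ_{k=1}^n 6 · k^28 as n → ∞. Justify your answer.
S_n ~ 6 · n^29 / 29

By integral comparison (Euler-Maclaurin), Σ_{k=1}^n 6 · k^28 = 6 · ∫_0^n x^28 dx + O(n^28) = 6 · n^29/29 + O(n^28). (Equivalently, Faulhaber's formula gives the same leading term.)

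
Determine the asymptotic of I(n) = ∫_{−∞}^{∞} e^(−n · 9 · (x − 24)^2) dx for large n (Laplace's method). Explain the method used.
I(n) = sqrt(π/(9n))

Here φ(x) = 9 · (x − 24)^2 has its unique minimum at x* = 24 with φ(x*) = 0 and φ''(x*) = 18. Laplace's method gives
  I(n) ~ e^(−n φ(x*)) · sqrt(2π / (n · φ''(x*))) = sqrt(2π / (18n)) = sqrt(π/(9n)).
This is exact: substituting u = (x − 24)·sqrt(9n) gives I(n) = (1/sqrt(9n)) ∫_{−∞}^{∞} e^(−u^2) du = sqrt(π/(9n)).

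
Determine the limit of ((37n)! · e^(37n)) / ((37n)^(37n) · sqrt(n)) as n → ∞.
lim = sqrt(2π·37)

Stirling: (37n)! ~ sqrt(2π·37n) · (37n/e)^(37n). Hence
  (37n)! · e^(37n) / (37n)^(37n) ~ sqrt(2π·37n).
Dividing by sqrt(n): sqrt(2π·37n) / sqrt(n) = sqrt(2π·37) · n^((1−1)/2), so the limit is sqrt(2π·37).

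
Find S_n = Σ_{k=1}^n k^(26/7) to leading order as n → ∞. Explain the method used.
S_n ~ (7/33) · n^(33/7)

Integral comparison: Σ_{k=1}^n k^(26/7) = ∫_0^n x^(26/7) dx + O(n^(26/7)). The integral is n^(1 + 26/7) / (1 + 26/7) = n^((26+7)/7) / ((26+7)/7) = (7/33) · n^(33/7).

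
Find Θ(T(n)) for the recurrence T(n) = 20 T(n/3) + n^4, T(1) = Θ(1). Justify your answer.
T(n) = Θ(n^4)

log_3 20 ≈ 2.727. f(n) = n^4 dominates n^(log_3 20) since 4 > 2.727, and the regularity condition a·f(n/b) = 20·(n/3)^4 = (20/81)·n^4 ≤ c·f(n) holds with c = 20/81 ≈ 0.247 < 1. So this is Case 3: T(n) = Θ(f(n)) = Θ(n^4).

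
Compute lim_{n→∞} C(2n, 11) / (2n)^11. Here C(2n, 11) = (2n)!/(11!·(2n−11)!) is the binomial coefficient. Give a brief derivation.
lim = 1/11! = 1/39916800

With N = 2n → ∞: C(N, 11) / N^11 = [N(N−1)…(N−10)] / (11! · N^11) = (1/11!) · 1 · (1 − 1/(2n)) · … · (1 − 10/(2n)). Each factor → 1 as N → ∞, so the limit is 1/11! = 1/39916800.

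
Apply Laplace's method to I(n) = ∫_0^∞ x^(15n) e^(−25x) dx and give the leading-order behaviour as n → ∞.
I(n) ~ (sqrt(2π·15n) / 25) · (15n/(25e))^(15n)

Write the integrand as exp(15n ln x − 25x) and set f(x) = 15n ln x − 25x. Then f'(x) = 15n/x − 25 = 0 at x* = 15n/25, and f''(x*) = −15n/x*^2 = −25^2/(15n). Laplace's method (interior maximum) gives
  I(n) ~ e^(f(x*)) · sqrt(2π / |f''(x*)|)
        = exp(15n ln(15n/25) − 15n) · sqrt(2π · 15n / 25^2)
        = (15n/25)^(15n) e^(−15n) · sqrt(2π·15n) / 25
        = (sqrt(2π·15n) / 25) · (15n/(25e))^(15n).
This matches Γ(15n+1)/25^(15n+1) with Stirling applied to Γ.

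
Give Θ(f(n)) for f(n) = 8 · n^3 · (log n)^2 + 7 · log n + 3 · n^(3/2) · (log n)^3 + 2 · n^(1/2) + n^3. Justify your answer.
f(n) ∈ Θ(n^3 · (log n)^2)

Compare the terms by growth order. For large n, n^a · (log n)^b dominates n^a' · (log n)^b' iff a > a', or (a = a' and b > b'). Ranking the 5 terms shows the dominant one is 8 · n^3 · (log n)^2. Hence f(n) ∈ Θ(n^3 · (log n)^2).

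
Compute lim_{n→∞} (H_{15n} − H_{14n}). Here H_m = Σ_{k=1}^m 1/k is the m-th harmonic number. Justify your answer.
lim = ln(15/14)

Euler-Maclaurin gives H_m = ln m + γ + 1/(2m) + O(1/m^2). The γ and O(1/m) terms cancel in the difference:
  H_{15n} − H_{14n} = ln(15n) − ln(14n) + O(1/n) = ln(15/14) + O(1/n).
Hence the limit is ln(15/14).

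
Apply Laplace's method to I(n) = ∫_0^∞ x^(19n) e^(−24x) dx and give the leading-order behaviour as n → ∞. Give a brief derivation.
I(n) ~ (sqrt(2π·19n) / 24) · (19n/(24e))^(19n)

Write the integrand as exp(19n ln x − 24x) and set f(x) = 19n ln x − 24x. Then f'(x) = 19n/x − 24 = 0 at x* = 19n/24, and f''(x*) = −19n/x*^2 = −24^2/(19n). Laplace's method (interior maximum) gives
  I(n) ~ e^(f(x*)) · sqrt(2π / |f''(x*)|)
        = exp(19n ln(19n/24) − 19n) · sqrt(2π · 19n / 24^2)
        = (19n/24)^(19n) e^(−19n) · sqrt(2π·19n) / 24
        = (sqrt(2π·19n) / 24) · (19n/(24e))^(19n).
This matches Γ(19n+1)/24^(19n+1) with Stirling applied to Γ.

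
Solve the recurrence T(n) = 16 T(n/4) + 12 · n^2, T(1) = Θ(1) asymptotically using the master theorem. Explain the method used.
T(n) = Θ(n^2 log n)

log_4 16 = 2, and f(n) = 12 · n^2 = Θ(n^(log_4 16)). This is Case 2 of the master theorem: T(n) = Θ(f(n) · log n) = Θ(n^2 log n).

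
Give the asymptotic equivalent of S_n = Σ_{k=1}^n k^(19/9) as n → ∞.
S_n ~ (9/28) · n^(28/9)

Integral comparison: Σ_{k=1}^n k^(19/9) = ∫_0^n x^(19/9) dx + O(n^(19/9)). The integral is n^(1 + 19/9) / (1 + 19/9) = n^((19+9)/9) / ((19+9)/9) = (9/28) · n^(28/9).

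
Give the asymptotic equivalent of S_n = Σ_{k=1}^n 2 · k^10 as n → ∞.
S_n ~ 2 · n^11 / 11

By integral comparison (Euler-Maclaurin), Σ_{k=1}^n 2 · k^10 = 2 · ∫_0^n x^10 dx + O(n^10) = 2 · n^11/11 + O(n^10). (Equivalently, Faulhaber's formula gives the same leading term.)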